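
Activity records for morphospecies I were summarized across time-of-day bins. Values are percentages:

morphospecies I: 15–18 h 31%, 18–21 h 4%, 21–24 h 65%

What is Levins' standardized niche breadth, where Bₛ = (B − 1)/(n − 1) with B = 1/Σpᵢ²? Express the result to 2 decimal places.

0.46

Convert percentages to proportions (divide by 100).
Σpᵢ² = 0.31² + 0.04² + 0.65² = 0.0961 + 0.0016 + 0.4225 = 0.5202
B = 1 / 0.5202 = 1.9223
Bₛ = (B − 1)/(n − 1) = (1.9223 − 1)/(3 − 1) = 0.9223/2 = 0.4612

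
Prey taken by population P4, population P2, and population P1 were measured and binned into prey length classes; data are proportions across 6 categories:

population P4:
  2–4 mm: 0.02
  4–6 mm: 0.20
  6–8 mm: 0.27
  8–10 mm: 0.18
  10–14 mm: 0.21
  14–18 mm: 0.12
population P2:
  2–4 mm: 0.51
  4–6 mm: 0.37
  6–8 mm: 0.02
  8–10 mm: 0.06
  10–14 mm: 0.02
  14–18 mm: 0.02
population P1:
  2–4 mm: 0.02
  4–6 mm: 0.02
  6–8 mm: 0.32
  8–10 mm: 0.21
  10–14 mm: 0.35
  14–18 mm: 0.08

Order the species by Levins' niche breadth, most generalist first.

population P4 > population P1 > population P2

Σp_P4ᵢ² = 0.02² + 0.20² + 0.27² + 0.18² + 0.21² + 0.12² = 0.0004 + 0.0400 + 0.0729 + 0.0324 + 0.0441 + 0.0144 = 0.2042
B_P4 = 1 / 0.2042 = 4.8972
Σp_P2ᵢ² = 0.51² + 0.37² + 0.02² + 0.06² + 0.02² + 0.02² = 0.2601 + 0.1369 + 0.0004 + 0.0036 + 0.0004 + 0.0004 = 0.4018
B_P2 = 1 / 0.4018 = 2.4888
Σp_P1ᵢ² = 0.02² + 0.02² + 0.32² + 0.21² + 0.35² + 0.08² = 0.0004 + 0.0004 + 0.1024 + 0.0441 + 0.1225 + 0.0064 = 0.2762
B_P1 = 1 / 0.2762 = 3.6206
Ranking by B (broadest → narrowest): population P4 (4.90) > population P1 (3.62) > population P2 (2.49)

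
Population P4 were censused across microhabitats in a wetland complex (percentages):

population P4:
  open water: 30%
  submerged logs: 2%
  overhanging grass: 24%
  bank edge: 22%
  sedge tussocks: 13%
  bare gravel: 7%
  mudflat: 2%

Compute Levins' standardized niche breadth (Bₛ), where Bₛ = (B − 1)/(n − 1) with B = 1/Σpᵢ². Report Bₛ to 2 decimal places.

Convert percentages to proportions (divide by 100).
Σpᵢ² = 0.30² + 0.02² + 0.24² + 0.22² + 0.13² + 0.07² + 0.02² = 0.0900 + 0.0004 + 0.0576 + 0.0484 + 0.0169 + 0.0049 + 0.0004 = 0.2186
B = 1 / 0.2186 = 4.5746
Bₛ = (B − 1)/(n − 1) = (4.5746 − 1)/(7 − 1) = 3.5746/6 = 0.5958

0.60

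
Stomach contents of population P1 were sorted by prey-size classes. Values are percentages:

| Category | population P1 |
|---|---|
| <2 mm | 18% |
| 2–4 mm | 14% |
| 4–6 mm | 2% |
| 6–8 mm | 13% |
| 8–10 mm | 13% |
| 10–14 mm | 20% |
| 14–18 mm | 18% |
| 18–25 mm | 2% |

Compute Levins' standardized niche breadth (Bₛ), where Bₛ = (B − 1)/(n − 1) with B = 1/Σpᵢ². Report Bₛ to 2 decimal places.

0.76

Convert percentages to proportions (divide by 100).
Σpᵢ² = 0.18² + 0.14² + 0.02² + 0.13² + 0.13² + 0.20² + 0.18² + 0.02² = 0.0324 + 0.0196 + 0.0004 + 0.0169 + 0.0169 + 0.0400 + 0.0324 + 0.0004 = 0.1590
B = 1 / 0.1590 = 6.2893
Bₛ = (B − 1)/(n − 1) = (6.2893 − 1)/(8 − 1) = 5.2893/7 = 0.7556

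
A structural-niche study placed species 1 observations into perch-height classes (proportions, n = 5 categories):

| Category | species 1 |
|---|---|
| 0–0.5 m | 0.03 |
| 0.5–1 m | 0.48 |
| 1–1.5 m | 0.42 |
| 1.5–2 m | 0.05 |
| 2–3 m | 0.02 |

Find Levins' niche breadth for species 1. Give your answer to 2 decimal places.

Σpᵢ² = 0.03² + 0.48² + 0.42² + 0.05² + 0.02² = 0.0009 + 0.2304 + 0.1764 + 0.0025 + 0.0004 = 0.4106
B = 1 / 0.4106 = 2.4355

2.44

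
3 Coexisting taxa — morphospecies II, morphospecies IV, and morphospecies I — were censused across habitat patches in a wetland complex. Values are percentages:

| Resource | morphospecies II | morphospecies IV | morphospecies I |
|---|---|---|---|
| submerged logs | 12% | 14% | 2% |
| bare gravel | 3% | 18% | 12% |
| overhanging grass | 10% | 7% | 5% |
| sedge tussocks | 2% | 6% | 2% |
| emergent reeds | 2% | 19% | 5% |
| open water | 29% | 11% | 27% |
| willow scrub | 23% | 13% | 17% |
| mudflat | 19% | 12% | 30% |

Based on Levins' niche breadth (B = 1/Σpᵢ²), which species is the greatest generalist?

morphospecies IV

Convert percentages to proportions (divide by 100).
Σp_IIᵢ² = 0.12² + 0.03² + 0.10² + 0.02² + 0.02² + 0.29² + 0.23² + 0.19² = 0.0144 + 0.0009 + 0.0100 + 0.0004 + 0.0004 + 0.0841 + 0.0529 + 0.0361 = 0.1992
B_II = 1 / 0.1992 = 5.0201
Σp_IVᵢ² = 0.14² + 0.18² + 0.07² + 0.06² + 0.19² + 0.11² + 0.13² + 0.12² = 0.0196 + 0.0324 + 0.0049 + 0.0036 + 0.0361 + 0.0121 + 0.0169 + 0.0144 = 0.1400
B_IV = 1 / 0.1400 = 7.1429
Σp_Iᵢ² = 0.02² + 0.12² + 0.05² + 0.02² + 0.05² + 0.27² + 0.17² + 0.30² = 0.0004 + 0.0144 + 0.0025 + 0.0004 + 0.0025 + 0.0729 + 0.0289 + 0.0900 = 0.2120
B_I = 1 / 0.2120 = 4.7170
Highest B → broadest niche (most generalist): morphospecies IV (B = 7.14).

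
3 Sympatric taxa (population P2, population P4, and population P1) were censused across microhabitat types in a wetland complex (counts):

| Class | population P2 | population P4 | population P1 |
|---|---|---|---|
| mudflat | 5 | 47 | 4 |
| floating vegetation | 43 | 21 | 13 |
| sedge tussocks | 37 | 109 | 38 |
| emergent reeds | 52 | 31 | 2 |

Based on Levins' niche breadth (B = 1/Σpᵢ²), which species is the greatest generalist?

population P2

Proportions for population P2 (n=137): 5/137=0.0365, 43/137=0.3139, 37/137=0.2701, 52/137=0.3796
Proportions for population P4 (n=208): 47/208=0.2260, 21/208=0.1010, 109/208=0.5240, 31/208=0.1490
Proportions for population P1 (n=57): 4/57=0.0702, 13/57=0.2281, 38/57=0.6667, 2/57=0.0351
Σp_P2ᵢ² = 0.0365² + 0.3139² + 0.2701² + 0.3796² = 0.001332 + 0.098533 + 0.072954 + 0.144096 = 0.316915
B_P2 = 1 / 0.316915 = 3.1554
Σp_P4ᵢ² = 0.2260² + 0.1010² + 0.5240² + 0.1490² = 0.051076 + 0.010201 + 0.274576 + 0.022201 = 0.358054
B_P4 = 1 / 0.358054 = 2.7929
Σp_P1ᵢ² = 0.0702² + 0.2281² + 0.6667² + 0.0351² = 0.004928 + 0.052030 + 0.444489 + 0.001232 = 0.502679
B_P1 = 1 / 0.502679 = 1.9893
Highest B → broadest niche (most generalist): population P2 (B = 3.16).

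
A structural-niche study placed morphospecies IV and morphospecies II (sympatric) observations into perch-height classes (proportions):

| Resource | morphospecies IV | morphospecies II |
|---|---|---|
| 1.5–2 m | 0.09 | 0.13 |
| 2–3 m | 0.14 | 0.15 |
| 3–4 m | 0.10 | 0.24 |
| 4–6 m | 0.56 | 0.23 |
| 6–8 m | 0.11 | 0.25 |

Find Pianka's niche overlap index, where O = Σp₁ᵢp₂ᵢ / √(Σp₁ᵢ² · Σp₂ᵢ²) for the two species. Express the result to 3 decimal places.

Σ p₁ᵢp₂ᵢ = 0.0117 + 0.0210 + 0.0240 + 0.1288 + 0.0275 = 0.2130
Σp_1ᵢ² = 0.09² + 0.14² + 0.10² + 0.56² + 0.11² = 0.0081 + 0.0196 + 0.0100 + 0.3136 + 0.0121 = 0.3634
Σp_2ᵢ² = 0.13² + 0.15² + 0.24² + 0.23² + 0.25² = 0.0169 + 0.0225 + 0.0576 + 0.0529 + 0.0625 = 0.2124
O = 0.2130 / √(0.3634 × 0.2124) = 0.2130 / 0.277824 = 0.76667

0.767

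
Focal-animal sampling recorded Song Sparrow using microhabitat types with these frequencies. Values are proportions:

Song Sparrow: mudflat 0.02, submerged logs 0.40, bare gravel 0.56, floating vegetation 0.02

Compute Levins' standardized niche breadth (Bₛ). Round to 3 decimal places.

0.369

Σpᵢ² = 0.02² + 0.40² + 0.56² + 0.02² = 0.0004 + 0.1600 + 0.3136 + 0.0004 = 0.4744
B = 1 / 0.4744 = 2.10793
Bₛ = (B − 1)/(n − 1) = (2.10793 − 1)/(4 − 1) = 1.10793/3 = 0.36931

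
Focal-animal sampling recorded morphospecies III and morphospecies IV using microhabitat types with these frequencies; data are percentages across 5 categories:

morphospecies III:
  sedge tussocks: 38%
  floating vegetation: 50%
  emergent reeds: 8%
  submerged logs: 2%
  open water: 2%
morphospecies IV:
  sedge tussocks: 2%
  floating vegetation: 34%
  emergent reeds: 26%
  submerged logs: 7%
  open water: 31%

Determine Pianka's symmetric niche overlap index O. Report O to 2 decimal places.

0.61

Convert percentages to proportions (divide by 100).
Σ p₁ᵢp₂ᵢ = 0.0076 + 0.1700 + 0.0208 + 0.0014 + 0.0062 = 0.2060
Σp_1ᵢ² = 0.38² + 0.50² + 0.08² + 0.02² + 0.02² = 0.1444 + 0.2500 + 0.0064 + 0.0004 + 0.0004 = 0.4016
Σp_2ᵢ² = 0.02² + 0.34² + 0.26² + 0.07² + 0.31² = 0.0004 + 0.1156 + 0.0676 + 0.0049 + 0.0961 = 0.2846
O = 0.2060 / √(0.4016 × 0.2846) = 0.2060 / 0.33808 = 0.6093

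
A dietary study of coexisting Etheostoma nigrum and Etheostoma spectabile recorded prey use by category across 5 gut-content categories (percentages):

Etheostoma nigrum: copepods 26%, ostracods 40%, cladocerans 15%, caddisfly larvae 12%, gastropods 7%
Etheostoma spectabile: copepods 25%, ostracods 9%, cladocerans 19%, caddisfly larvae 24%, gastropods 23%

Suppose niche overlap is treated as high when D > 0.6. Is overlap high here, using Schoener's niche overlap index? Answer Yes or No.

Yes

Convert percentages to proportions (divide by 100).
Σ|p₁ᵢ − p₂ᵢ| = 0.01 + 0.31 + 0.04 + 0.12 + 0.16 = 0.64
D = 1 − ½ × 0.64 = 1 − 0.320 = 0.6800
D = 0.6800 > 0.6 → Yes.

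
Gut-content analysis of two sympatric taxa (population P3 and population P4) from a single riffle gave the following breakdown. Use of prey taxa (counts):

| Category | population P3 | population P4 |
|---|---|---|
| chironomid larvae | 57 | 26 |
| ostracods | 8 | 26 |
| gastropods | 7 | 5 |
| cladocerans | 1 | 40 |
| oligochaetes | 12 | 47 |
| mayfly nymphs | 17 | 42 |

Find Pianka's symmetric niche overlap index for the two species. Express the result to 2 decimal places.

Proportions for population P3 (n=102): 57/102=0.5588, 8/102=0.0784, 7/102=0.0686, 1/102=0.0098, 12/102=0.1176, 17/102=0.1667
Proportions for population P4 (n=186): 26/186=0.1398, 26/186=0.1398, 5/186=0.0269, 40/186=0.2151, 47/186=0.2527, 42/186=0.2258
Σ p₁ᵢp₂ᵢ = 0.078120 + 0.010960 + 0.001845 + 0.002108 + 0.029718 + 0.037641 = 0.160392
Σp_1ᵢ² = 0.5588² + 0.0784² + 0.0686² + 0.0098² + 0.1176² + 0.1667² = 0.312257 + 0.006147 + 0.004706 + 0.000096 + 0.013830 + 0.027789 = 0.364825
Σp_2ᵢ² = 0.1398² + 0.1398² + 0.0269² + 0.2151² + 0.2527² + 0.2258² = 0.019544 + 0.019544 + 0.000724 + 0.046268 + 0.063857 + 0.050986 = 0.200923
O = 0.160392 / √(0.364825 × 0.200923) = 0.160392 / 0.2707429 = 0.5924

0.59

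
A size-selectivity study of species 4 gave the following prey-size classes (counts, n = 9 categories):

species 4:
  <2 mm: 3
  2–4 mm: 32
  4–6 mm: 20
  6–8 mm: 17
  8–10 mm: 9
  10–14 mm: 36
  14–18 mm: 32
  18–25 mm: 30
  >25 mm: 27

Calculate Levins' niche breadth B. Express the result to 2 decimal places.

Proportions for species 4 (n=206): 3/206=0.0146, 32/206=0.1553, 20/206=0.0971, 17/206=0.0825, 9/206=0.0437, 36/206=0.1748, 32/206=0.1553, 30/206=0.1456, 27/206=0.1311
Σpᵢ² = 0.0146² + 0.1553² + 0.0971² + 0.0825² + 0.0437² + 0.1748² + 0.1553² + 0.1456² + 0.1311² = 0.000213 + 0.024118 + 0.009428 + 0.006806 + 0.001910 + 0.030555 + 0.024118 + 0.021199 + 0.017187 = 0.135534
B = 1 / 0.135534 = 7.3782

7.38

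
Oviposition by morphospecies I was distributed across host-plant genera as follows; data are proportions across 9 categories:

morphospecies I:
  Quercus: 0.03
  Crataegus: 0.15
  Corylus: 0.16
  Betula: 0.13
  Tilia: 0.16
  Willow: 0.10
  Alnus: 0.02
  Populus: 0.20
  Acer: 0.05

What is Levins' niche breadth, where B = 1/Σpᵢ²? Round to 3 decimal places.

Σpᵢ² = 0.03² + 0.15² + 0.16² + 0.13² + 0.16² + 0.10² + 0.02² + 0.20² + 0.05² = 0.0009 + 0.0225 + 0.0256 + 0.0169 + 0.0256 + 0.0100 + 0.0004 + 0.0400 + 0.0025 = 0.1444
B = 1 / 0.1444 = 6.92521

6.925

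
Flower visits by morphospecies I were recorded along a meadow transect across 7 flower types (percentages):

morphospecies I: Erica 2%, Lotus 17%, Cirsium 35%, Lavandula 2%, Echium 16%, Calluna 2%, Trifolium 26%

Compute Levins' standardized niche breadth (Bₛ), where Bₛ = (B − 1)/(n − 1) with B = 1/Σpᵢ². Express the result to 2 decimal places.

0.51

Convert percentages to proportions (divide by 100).
Σpᵢ² = 0.02² + 0.17² + 0.35² + 0.02² + 0.16² + 0.02² + 0.26² = 0.0004 + 0.0289 + 0.1225 + 0.0004 + 0.0256 + 0.0004 + 0.0676 = 0.2458
B = 1 / 0.2458 = 4.0683
Bₛ = (B − 1)/(n − 1) = (4.0683 − 1)/(7 − 1) = 3.0683/6 = 0.5114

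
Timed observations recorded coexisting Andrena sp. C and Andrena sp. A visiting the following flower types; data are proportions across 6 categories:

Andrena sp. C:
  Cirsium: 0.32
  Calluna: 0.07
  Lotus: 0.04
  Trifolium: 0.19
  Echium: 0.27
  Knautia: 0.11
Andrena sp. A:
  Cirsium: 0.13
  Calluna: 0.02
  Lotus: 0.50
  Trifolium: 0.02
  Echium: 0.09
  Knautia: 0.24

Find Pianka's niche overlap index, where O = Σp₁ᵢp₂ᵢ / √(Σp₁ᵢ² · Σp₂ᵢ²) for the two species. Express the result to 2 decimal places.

0.42

Σ p₁ᵢp₂ᵢ = 0.0416 + 0.0014 + 0.0200 + 0.0038 + 0.0243 + 0.0264 = 0.1175
Σp_1ᵢ² = 0.32² + 0.07² + 0.04² + 0.19² + 0.27² + 0.11² = 0.1024 + 0.0049 + 0.0016 + 0.0361 + 0.0729 + 0.0121 = 0.2300
Σp_2ᵢ² = 0.13² + 0.02² + 0.50² + 0.02² + 0.09² + 0.24² = 0.0169 + 0.0004 + 0.2500 + 0.0004 + 0.0081 + 0.0576 = 0.3334
O = 0.1175 / √(0.2300 × 0.3334) = 0.1175 / 0.27692 = 0.4243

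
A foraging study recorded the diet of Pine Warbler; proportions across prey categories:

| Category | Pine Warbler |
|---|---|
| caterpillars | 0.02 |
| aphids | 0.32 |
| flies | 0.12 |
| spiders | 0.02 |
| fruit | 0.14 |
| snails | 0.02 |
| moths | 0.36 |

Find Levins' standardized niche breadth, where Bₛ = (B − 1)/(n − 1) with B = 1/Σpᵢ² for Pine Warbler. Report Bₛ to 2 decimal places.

Σpᵢ² = 0.02² + 0.32² + 0.12² + 0.02² + 0.14² + 0.02² + 0.36² = 0.0004 + 0.1024 + 0.0144 + 0.0004 + 0.0196 + 0.0004 + 0.1296 = 0.2672
B = 1 / 0.2672 = 3.7425
Bₛ = (B − 1)/(n − 1) = (3.7425 − 1)/(7 − 1) = 2.7425/6 = 0.4571

0.46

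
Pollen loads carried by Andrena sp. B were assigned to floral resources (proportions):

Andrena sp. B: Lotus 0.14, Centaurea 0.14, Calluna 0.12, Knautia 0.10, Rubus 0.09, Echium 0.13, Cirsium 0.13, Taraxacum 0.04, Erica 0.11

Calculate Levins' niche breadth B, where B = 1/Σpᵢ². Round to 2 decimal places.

8.39

Σpᵢ² = 0.14² + 0.14² + 0.12² + 0.10² + 0.09² + 0.13² + 0.13² + 0.04² + 0.11² = 0.0196 + 0.0196 + 0.0144 + 0.0100 + 0.0081 + 0.0169 + 0.0169 + 0.0016 + 0.0121 = 0.1192
B = 1 / 0.1192 = 8.3893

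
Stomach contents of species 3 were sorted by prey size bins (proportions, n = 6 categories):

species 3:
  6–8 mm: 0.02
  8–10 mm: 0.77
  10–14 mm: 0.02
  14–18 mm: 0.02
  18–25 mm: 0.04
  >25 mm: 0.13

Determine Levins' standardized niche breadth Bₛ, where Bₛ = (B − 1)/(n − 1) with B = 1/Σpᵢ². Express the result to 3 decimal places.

0.126

Σpᵢ² = 0.02² + 0.77² + 0.02² + 0.02² + 0.04² + 0.13² = 0.0004 + 0.5929 + 0.0004 + 0.0004 + 0.0016 + 0.0169 = 0.6126
B = 1 / 0.6126 = 1.63239
Bₛ = (B − 1)/(n − 1) = (1.63239 − 1)/(6 − 1) = 0.63239/5 = 0.12648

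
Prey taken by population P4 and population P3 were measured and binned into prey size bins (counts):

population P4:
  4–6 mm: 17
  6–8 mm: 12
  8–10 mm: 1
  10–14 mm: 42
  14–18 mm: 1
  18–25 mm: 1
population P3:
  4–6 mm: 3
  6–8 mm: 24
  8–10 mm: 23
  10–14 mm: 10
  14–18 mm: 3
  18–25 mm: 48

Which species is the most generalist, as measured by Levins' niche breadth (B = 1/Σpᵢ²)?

population P3

Proportions for population P4 (n=74): 17/74=0.2297, 12/74=0.1622, 1/74=0.0135, 42/74=0.5676, 1/74=0.0135, 1/74=0.0135
Proportions for population P3 (n=111): 3/111=0.0270, 24/111=0.2162, 23/111=0.2072, 10/111=0.0901, 3/111=0.0270, 48/111=0.4324
Σp_P4ᵢ² = 0.2297² + 0.1622² + 0.0135² + 0.5676² + 0.0135² + 0.0135² = 0.052762 + 0.026309 + 0.000182 + 0.322170 + 0.000182 + 0.000182 = 0.401787
B_P4 = 1 / 0.401787 = 2.4889
Σp_P3ᵢ² = 0.0270² + 0.2162² + 0.2072² + 0.0901² + 0.0270² + 0.4324² = 0.000729 + 0.046742 + 0.042932 + 0.008118 + 0.000729 + 0.186970 = 0.286220
B_P3 = 1 / 0.286220 = 3.4938
Highest B → broadest niche (most generalist): population P3 (B = 3.49).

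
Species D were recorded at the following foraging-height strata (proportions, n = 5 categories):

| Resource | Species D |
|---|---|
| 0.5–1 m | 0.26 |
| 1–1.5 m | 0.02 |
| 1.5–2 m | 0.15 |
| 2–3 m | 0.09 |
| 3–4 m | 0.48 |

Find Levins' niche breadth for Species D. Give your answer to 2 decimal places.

3.04

Σpᵢ² = 0.26² + 0.02² + 0.15² + 0.09² + 0.48² = 0.0676 + 0.0004 + 0.0225 + 0.0081 + 0.2304 = 0.3290
B = 1 / 0.3290 = 3.0395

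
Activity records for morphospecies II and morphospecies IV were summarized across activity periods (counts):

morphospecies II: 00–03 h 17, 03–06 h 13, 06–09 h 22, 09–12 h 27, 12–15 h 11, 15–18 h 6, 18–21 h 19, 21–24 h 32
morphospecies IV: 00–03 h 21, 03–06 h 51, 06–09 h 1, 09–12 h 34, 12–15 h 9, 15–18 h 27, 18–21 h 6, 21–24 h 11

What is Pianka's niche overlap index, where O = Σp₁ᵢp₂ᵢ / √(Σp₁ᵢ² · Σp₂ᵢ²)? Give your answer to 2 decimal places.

0.66

Proportions for morphospecies II (n=147): 17/147=0.1156, 13/147=0.0884, 22/147=0.1497, 27/147=0.1837, 11/147=0.0748, 6/147=0.0408, 19/147=0.1293, 32/147=0.2177
Proportions for morphospecies IV (n=160): 21/160=0.1313, 51/160=0.3188, 1/160=0.0063, 34/160=0.2125, 9/160=0.0563, 27/160=0.1688, 6/160=0.0375, 11/160=0.0688
Σ p₁ᵢp₂ᵢ = 0.015178 + 0.028182 + 0.000943 + 0.039036 + 0.004211 + 0.006887 + 0.004849 + 0.014978 = 0.114264
Σp_1ᵢ² = 0.1156² + 0.0884² + 0.1497² + 0.1837² + 0.0748² + 0.0408² + 0.1293² + 0.2177² = 0.013363 + 0.007815 + 0.022410 + 0.033746 + 0.005595 + 0.001665 + 0.016718 + 0.047393 = 0.148705
Σp_2ᵢ² = 0.1313² + 0.3188² + 0.0063² + 0.2125² + 0.0563² + 0.1688² + 0.0375² + 0.0688² = 0.017240 + 0.101633 + 0.000040 + 0.045156 + 0.003170 + 0.028493 + 0.001406 + 0.004733 = 0.201871
O = 0.114264 / √(0.148705 × 0.201871) = 0.114264 / 0.1732606 = 0.6595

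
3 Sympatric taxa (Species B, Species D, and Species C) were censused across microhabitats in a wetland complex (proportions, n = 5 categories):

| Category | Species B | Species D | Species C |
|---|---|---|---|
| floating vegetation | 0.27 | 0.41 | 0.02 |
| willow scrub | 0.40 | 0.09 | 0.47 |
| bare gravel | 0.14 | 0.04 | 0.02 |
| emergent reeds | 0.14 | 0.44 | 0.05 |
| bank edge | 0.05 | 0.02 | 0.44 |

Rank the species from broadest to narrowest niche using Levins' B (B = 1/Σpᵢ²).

Σp_Bᵢ² = 0.27² + 0.40² + 0.14² + 0.14² + 0.05² = 0.0729 + 0.1600 + 0.0196 + 0.0196 + 0.0025 = 0.2746
B_B = 1 / 0.2746 = 3.6417
Σp_Dᵢ² = 0.41² + 0.09² + 0.04² + 0.44² + 0.02² = 0.1681 + 0.0081 + 0.0016 + 0.1936 + 0.0004 = 0.3718
B_D = 1 / 0.3718 = 2.6896
Σp_Cᵢ² = 0.02² + 0.47² + 0.02² + 0.05² + 0.44² = 0.0004 + 0.2209 + 0.0004 + 0.0025 + 0.1936 = 0.4178
B_C = 1 / 0.4178 = 2.3935
Ranking by B (broadest → narrowest): Species B (3.64) > Species D (2.69) > Species C (2.39)

Species B > Species D > Species C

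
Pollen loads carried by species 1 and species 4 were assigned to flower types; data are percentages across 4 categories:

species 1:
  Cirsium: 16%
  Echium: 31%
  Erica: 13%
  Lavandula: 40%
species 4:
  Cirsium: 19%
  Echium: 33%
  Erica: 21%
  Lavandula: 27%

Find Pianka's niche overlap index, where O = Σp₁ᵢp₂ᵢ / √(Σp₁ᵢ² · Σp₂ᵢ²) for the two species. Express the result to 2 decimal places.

0.96

Convert percentages to proportions (divide by 100).
Σ p₁ᵢp₂ᵢ = 0.0304 + 0.1023 + 0.0273 + 0.1080 = 0.2680
Σp_1ᵢ² = 0.16² + 0.31² + 0.13² + 0.40² = 0.0256 + 0.0961 + 0.0169 + 0.1600 = 0.2986
Σp_2ᵢ² = 0.19² + 0.33² + 0.21² + 0.27² = 0.0361 + 0.1089 + 0.0441 + 0.0729 = 0.2620
O = 0.2680 / √(0.2986 × 0.2620) = 0.2680 / 0.27970 = 0.9582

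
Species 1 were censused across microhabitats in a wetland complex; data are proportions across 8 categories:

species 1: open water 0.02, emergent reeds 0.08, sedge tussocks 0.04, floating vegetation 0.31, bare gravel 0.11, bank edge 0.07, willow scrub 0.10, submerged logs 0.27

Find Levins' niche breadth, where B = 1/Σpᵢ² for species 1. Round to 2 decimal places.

4.89

Σpᵢ² = 0.02² + 0.08² + 0.04² + 0.31² + 0.11² + 0.07² + 0.10² + 0.27² = 0.0004 + 0.0064 + 0.0016 + 0.0961 + 0.0121 + 0.0049 + 0.0100 + 0.0729 = 0.2044
B = 1 / 0.2044 = 4.8924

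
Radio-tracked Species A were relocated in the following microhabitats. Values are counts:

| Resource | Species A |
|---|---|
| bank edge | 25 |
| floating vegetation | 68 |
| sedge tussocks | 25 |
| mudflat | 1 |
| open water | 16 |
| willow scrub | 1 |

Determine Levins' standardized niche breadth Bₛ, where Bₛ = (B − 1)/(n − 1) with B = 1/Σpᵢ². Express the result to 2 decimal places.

0.40

Proportions for Species A (n=136): 25/136=0.1838, 68/136=0.5000, 25/136=0.1838, 1/136=0.0074, 16/136=0.1176, 1/136=0.0074
Σpᵢ² = 0.1838² + 0.5000² + 0.1838² + 0.0074² + 0.1176² + 0.0074² = 0.033782 + 0.250000 + 0.033782 + 0.000055 + 0.013830 + 0.000055 = 0.331504
B = 1 / 0.331504 = 3.0166
Bₛ = (B − 1)/(n − 1) = (3.0166 − 1)/(6 − 1) = 2.0166/5 = 0.4033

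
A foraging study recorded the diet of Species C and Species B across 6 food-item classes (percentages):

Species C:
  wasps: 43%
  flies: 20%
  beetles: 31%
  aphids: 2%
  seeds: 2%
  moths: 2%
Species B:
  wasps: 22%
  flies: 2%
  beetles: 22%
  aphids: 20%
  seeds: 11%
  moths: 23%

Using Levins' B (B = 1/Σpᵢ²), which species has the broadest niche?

Convert percentages to proportions (divide by 100).
Σp_Cᵢ² = 0.43² + 0.20² + 0.31² + 0.02² + 0.02² + 0.02² = 0.1849 + 0.0400 + 0.0961 + 0.0004 + 0.0004 + 0.0004 = 0.3222
B_C = 1 / 0.3222 = 3.1037
Σp_Bᵢ² = 0.22² + 0.02² + 0.22² + 0.20² + 0.11² + 0.23² = 0.0484 + 0.0004 + 0.0484 + 0.0400 + 0.0121 + 0.0529 = 0.2022
B_B = 1 / 0.2022 = 4.9456
Highest B → broadest niche (most generalist): Species B (B = 4.95).

Species B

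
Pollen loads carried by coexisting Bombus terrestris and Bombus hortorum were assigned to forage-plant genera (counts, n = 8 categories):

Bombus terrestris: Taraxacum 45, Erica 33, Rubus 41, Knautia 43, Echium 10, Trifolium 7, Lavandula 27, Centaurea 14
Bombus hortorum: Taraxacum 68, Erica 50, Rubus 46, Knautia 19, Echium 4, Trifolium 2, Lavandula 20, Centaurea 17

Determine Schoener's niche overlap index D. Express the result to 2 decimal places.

0.80

Proportions for Bombus terrestris (n=220): 45/220=0.2045, 33/220=0.1500, 41/220=0.1864, 43/220=0.1955, 10/220=0.0455, 7/220=0.0318, 27/220=0.1227, 14/220=0.0636
Proportions for Bombus hortorum (n=226): 68/226=0.3009, 50/226=0.2212, 46/226=0.2035, 19/226=0.0841, 4/226=0.0177, 2/226=0.0088, 20/226=0.0885, 17/226=0.0752
Σ|p₁ᵢ − p₂ᵢ| = 0.0964 + 0.0712 + 0.0171 + 0.1114 + 0.0278 + 0.0230 + 0.0342 + 0.0116 = 0.3927
D = 1 − ½ × 0.3927 = 1 − 0.19635 = 0.80365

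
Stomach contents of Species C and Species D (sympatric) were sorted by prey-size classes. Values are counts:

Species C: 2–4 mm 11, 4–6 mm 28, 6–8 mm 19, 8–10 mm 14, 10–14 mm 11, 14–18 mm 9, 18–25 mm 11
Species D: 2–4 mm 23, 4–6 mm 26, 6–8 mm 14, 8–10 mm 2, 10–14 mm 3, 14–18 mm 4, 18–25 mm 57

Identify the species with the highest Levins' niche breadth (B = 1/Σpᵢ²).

Proportions for Species C (n=103): 11/103=0.1068, 28/103=0.2718, 19/103=0.1845, 14/103=0.1359, 11/103=0.1068, 9/103=0.0874, 11/103=0.1068
Proportions for Species D (n=129): 23/129=0.1783, 26/129=0.2016, 14/129=0.1085, 2/129=0.0155, 3/129=0.0233, 4/129=0.0310, 57/129=0.4419
Σp_Cᵢ² = 0.1068² + 0.2718² + 0.1845² + 0.1359² + 0.1068² + 0.0874² + 0.1068² = 0.011406 + 0.073875 + 0.034040 + 0.018469 + 0.011406 + 0.007639 + 0.011406 = 0.168241
B_C = 1 / 0.168241 = 5.9439
Σp_Dᵢ² = 0.1783² + 0.2016² + 0.1085² + 0.0155² + 0.0233² + 0.0310² + 0.4419² = 0.031791 + 0.040643 + 0.011772 + 0.000240 + 0.000543 + 0.000961 + 0.195276 = 0.281226
B_D = 1 / 0.281226 = 3.5559
Highest B → broadest niche (most generalist): Species C (B = 5.94).

Species C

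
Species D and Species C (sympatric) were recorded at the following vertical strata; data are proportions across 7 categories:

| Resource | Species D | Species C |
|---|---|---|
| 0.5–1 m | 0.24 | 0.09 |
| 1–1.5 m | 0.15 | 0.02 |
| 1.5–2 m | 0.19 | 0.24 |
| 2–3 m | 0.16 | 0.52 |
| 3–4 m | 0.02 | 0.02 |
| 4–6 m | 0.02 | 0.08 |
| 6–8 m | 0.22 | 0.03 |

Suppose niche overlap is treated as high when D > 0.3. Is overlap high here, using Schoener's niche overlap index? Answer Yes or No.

Yes

Σ|p₁ᵢ − p₂ᵢ| = 0.15 + 0.13 + 0.05 + 0.36 + 0.00 + 0.06 + 0.19 = 0.94
D = 1 − ½ × 0.94 = 1 − 0.470 = 0.5300
D = 0.5300 > 0.3 → Yes.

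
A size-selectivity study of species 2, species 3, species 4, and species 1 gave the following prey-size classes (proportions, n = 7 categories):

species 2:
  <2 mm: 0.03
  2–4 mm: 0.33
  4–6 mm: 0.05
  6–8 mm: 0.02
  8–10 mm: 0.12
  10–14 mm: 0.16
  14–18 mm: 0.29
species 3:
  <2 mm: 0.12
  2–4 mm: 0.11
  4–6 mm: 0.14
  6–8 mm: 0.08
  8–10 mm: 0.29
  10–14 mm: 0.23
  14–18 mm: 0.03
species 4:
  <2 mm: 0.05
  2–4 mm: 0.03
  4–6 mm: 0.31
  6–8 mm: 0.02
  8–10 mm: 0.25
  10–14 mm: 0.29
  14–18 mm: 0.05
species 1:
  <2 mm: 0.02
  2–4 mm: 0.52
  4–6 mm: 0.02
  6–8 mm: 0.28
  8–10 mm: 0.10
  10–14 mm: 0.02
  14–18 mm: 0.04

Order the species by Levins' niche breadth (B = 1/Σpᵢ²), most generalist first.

Σp_2ᵢ² = 0.03² + 0.33² + 0.05² + 0.02² + 0.12² + 0.16² + 0.29² = 0.0009 + 0.1089 + 0.0025 + 0.0004 + 0.0144 + 0.0256 + 0.0841 = 0.2368
B_2 = 1 / 0.2368 = 4.2230
Σp_3ᵢ² = 0.12² + 0.11² + 0.14² + 0.08² + 0.29² + 0.23² + 0.03² = 0.0144 + 0.0121 + 0.0196 + 0.0064 + 0.0841 + 0.0529 + 0.0009 = 0.1904
B_3 = 1 / 0.1904 = 5.2521
Σp_4ᵢ² = 0.05² + 0.03² + 0.31² + 0.02² + 0.25² + 0.29² + 0.05² = 0.0025 + 0.0009 + 0.0961 + 0.0004 + 0.0625 + 0.0841 + 0.0025 = 0.2490
B_4 = 1 / 0.2490 = 4.0161
Σp_1ᵢ² = 0.02² + 0.52² + 0.02² + 0.28² + 0.10² + 0.02² + 0.04² = 0.0004 + 0.2704 + 0.0004 + 0.0784 + 0.0100 + 0.0004 + 0.0016 = 0.3616
B_1 = 1 / 0.3616 = 2.7655
Ranking by B (broadest → narrowest): species 3 (5.25) > species 2 (4.22) > species 4 (4.02) > species 1 (2.77)

species 3 > species 2 > species 4 > species 1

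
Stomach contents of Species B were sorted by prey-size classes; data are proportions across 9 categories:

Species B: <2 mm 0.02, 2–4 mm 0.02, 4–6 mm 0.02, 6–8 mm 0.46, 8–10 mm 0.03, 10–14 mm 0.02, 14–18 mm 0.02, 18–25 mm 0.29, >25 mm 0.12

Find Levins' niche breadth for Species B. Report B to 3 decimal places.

3.195

Σpᵢ² = 0.02² + 0.02² + 0.02² + 0.46² + 0.03² + 0.02² + 0.02² + 0.29² + 0.12² = 0.0004 + 0.0004 + 0.0004 + 0.2116 + 0.0009 + 0.0004 + 0.0004 + 0.0841 + 0.0144 = 0.3130
B = 1 / 0.3130 = 3.19489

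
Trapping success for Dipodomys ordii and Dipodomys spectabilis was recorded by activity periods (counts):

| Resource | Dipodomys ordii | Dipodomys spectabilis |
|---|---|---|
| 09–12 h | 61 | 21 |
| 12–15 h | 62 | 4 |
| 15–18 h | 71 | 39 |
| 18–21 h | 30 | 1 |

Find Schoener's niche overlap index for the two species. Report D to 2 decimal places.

Proportions for Dipodomys ordii (n=224): 61/224=0.2723, 62/224=0.2768, 71/224=0.3170, 30/224=0.1339
Proportions for Dipodomys spectabilis (n=65): 21/65=0.3231, 4/65=0.0615, 39/65=0.6000, 1/65=0.0154
Σ|p₁ᵢ − p₂ᵢ| = 0.0508 + 0.2153 + 0.2830 + 0.1185 = 0.6676
D = 1 − ½ × 0.6676 = 1 − 0.33380 = 0.66620

0.67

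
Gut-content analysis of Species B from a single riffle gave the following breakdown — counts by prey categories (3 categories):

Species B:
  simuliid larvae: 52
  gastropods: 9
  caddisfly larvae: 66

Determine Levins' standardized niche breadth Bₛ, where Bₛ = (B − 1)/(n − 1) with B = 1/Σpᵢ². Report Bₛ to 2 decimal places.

0.63

Proportions for Species B (n=127): 52/127=0.4094, 9/127=0.0709, 66/127=0.5197
Σpᵢ² = 0.4094² + 0.0709² + 0.5197² = 0.167608 + 0.005027 + 0.270088 = 0.442723
B = 1 / 0.442723 = 2.2587
Bₛ = (B − 1)/(n − 1) = (2.2587 − 1)/(3 − 1) = 1.2587/2 = 0.6294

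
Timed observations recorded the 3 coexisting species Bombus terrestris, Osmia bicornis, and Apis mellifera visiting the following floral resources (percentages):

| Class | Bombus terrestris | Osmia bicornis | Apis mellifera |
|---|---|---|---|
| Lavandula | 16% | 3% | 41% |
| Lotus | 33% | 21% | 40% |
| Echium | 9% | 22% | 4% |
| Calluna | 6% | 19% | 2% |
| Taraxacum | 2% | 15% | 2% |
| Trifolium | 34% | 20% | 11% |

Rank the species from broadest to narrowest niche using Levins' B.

Osmia bicornis > Bombus terrestris > Apis mellifera

Convert percentages to proportions (divide by 100).
Σp_terrᵢ² = 0.16² + 0.33² + 0.09² + 0.06² + 0.02² + 0.34² = 0.0256 + 0.1089 + 0.0081 + 0.0036 + 0.0004 + 0.1156 = 0.2622
B_terr = 1 / 0.2622 = 3.8139
Σp_bicoᵢ² = 0.03² + 0.21² + 0.22² + 0.19² + 0.15² + 0.20² = 0.0009 + 0.0441 + 0.0484 + 0.0361 + 0.0225 + 0.0400 = 0.1920
B_bico = 1 / 0.1920 = 5.2083
Σp_mellᵢ² = 0.41² + 0.40² + 0.04² + 0.02² + 0.02² + 0.11² = 0.1681 + 0.1600 + 0.0016 + 0.0004 + 0.0004 + 0.0121 = 0.3426
B_mell = 1 / 0.3426 = 2.9189
Ranking by B (broadest → narrowest): Osmia bicornis (5.21) > Bombus terrestris (3.81) > Apis mellifera (2.92)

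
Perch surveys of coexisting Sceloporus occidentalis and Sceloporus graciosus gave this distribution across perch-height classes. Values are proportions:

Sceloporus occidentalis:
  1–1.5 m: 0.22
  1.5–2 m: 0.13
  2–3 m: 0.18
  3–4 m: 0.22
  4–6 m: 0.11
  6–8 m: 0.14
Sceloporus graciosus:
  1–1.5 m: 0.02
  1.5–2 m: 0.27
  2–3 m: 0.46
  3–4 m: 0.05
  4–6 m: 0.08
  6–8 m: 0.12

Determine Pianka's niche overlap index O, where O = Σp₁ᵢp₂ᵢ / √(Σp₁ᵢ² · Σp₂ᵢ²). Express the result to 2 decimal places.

0.68

Σ p₁ᵢp₂ᵢ = 0.0044 + 0.0351 + 0.0828 + 0.0110 + 0.0088 + 0.0168 = 0.1589
Σp_1ᵢ² = 0.22² + 0.13² + 0.18² + 0.22² + 0.11² + 0.14² = 0.0484 + 0.0169 + 0.0324 + 0.0484 + 0.0121 + 0.0196 = 0.1778
Σp_2ᵢ² = 0.02² + 0.27² + 0.46² + 0.05² + 0.08² + 0.12² = 0.0004 + 0.0729 + 0.2116 + 0.0025 + 0.0064 + 0.0144 = 0.3082
O = 0.1589 / √(0.1778 × 0.3082) = 0.1589 / 0.23409 = 0.6788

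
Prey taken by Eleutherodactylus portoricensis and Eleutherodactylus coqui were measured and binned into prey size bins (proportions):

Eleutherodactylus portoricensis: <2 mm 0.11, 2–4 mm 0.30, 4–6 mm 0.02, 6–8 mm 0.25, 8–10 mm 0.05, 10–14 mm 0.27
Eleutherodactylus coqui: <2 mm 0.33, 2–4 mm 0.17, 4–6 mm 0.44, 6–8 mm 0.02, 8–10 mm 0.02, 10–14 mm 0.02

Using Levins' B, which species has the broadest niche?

Σp_portᵢ² = 0.11² + 0.30² + 0.02² + 0.25² + 0.05² + 0.27² = 0.0121 + 0.0900 + 0.0004 + 0.0625 + 0.0025 + 0.0729 = 0.2404
B_port = 1 / 0.2404 = 4.1597
Σp_coquᵢ² = 0.33² + 0.17² + 0.44² + 0.02² + 0.02² + 0.02² = 0.1089 + 0.0289 + 0.1936 + 0.0004 + 0.0004 + 0.0004 = 0.3326
B_coqu = 1 / 0.3326 = 3.0066
Highest B → broadest niche (most generalist): Eleutherodactylus portoricensis (B = 4.16).

Eleutherodactylus portoricensis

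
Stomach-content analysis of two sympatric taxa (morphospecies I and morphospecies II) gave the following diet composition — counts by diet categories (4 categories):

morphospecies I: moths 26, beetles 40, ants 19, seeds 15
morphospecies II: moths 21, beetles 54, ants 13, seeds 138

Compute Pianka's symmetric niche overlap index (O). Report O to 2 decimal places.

0.62

Proportions for morphospecies I (n=100): 26/100=0.2600, 40/100=0.4000, 19/100=0.1900, 15/100=0.1500
Proportions for morphospecies II (n=226): 21/226=0.0929, 54/226=0.2389, 13/226=0.0575, 138/226=0.6106
Σ p₁ᵢp₂ᵢ = 0.024154 + 0.095560 + 0.010925 + 0.091590 = 0.222229
Σp_1ᵢ² = 0.2600² + 0.4000² + 0.1900² + 0.1500² = 0.067600 + 0.160000 + 0.036100 + 0.022500 = 0.286200
Σp_2ᵢ² = 0.0929² + 0.2389² + 0.0575² + 0.6106² = 0.008630 + 0.057073 + 0.003306 + 0.372832 = 0.441841
O = 0.222229 / √(0.286200 × 0.441841) = 0.222229 / 0.3556050 = 0.6249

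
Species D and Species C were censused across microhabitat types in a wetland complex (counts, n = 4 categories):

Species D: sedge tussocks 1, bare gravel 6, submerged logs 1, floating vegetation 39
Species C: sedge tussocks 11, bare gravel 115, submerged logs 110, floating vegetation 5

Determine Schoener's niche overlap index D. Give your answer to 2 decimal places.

0.19

Proportions for Species D (n=47): 1/47=0.0213, 6/47=0.1277, 1/47=0.0213, 39/47=0.8298
Proportions for Species C (n=241): 11/241=0.0456, 115/241=0.4772, 110/241=0.4564, 5/241=0.0207
Σ|p₁ᵢ − p₂ᵢ| = 0.0243 + 0.3495 + 0.4351 + 0.8091 = 1.6180
D = 1 − ½ × 1.6180 = 1 − 0.80900 = 0.19100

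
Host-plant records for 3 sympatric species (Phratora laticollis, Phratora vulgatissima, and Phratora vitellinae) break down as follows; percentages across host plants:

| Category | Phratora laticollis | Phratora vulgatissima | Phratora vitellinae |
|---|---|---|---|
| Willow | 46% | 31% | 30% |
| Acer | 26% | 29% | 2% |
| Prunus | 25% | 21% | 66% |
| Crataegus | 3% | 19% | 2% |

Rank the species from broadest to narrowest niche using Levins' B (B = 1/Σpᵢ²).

Convert percentages to proportions (divide by 100).
Σp_latiᵢ² = 0.46² + 0.26² + 0.25² + 0.03² = 0.2116 + 0.0676 + 0.0625 + 0.0009 = 0.3426
B_lati = 1 / 0.3426 = 2.9189
Σp_vulgᵢ² = 0.31² + 0.29² + 0.21² + 0.19² = 0.0961 + 0.0841 + 0.0441 + 0.0361 = 0.2604
B_vulg = 1 / 0.2604 = 3.8402
Σp_viteᵢ² = 0.30² + 0.02² + 0.66² + 0.02² = 0.0900 + 0.0004 + 0.4356 + 0.0004 = 0.5264
B_vite = 1 / 0.5264 = 1.8997
Ranking by B (broadest → narrowest): Phratora vulgatissima (3.84) > Phratora laticollis (2.92) > Phratora vitellinae (1.90)

Phratora vulgatissima > Phratora laticollis > Phratora vitellinae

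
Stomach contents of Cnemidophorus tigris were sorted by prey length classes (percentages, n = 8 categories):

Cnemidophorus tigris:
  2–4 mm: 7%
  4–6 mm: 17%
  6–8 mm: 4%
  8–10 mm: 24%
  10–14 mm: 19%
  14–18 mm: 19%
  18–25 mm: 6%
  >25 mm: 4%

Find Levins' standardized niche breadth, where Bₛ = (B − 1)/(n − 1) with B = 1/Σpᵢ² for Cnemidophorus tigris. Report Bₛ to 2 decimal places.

0.70

Convert percentages to proportions (divide by 100).
Σpᵢ² = 0.07² + 0.17² + 0.04² + 0.24² + 0.19² + 0.19² + 0.06² + 0.04² = 0.0049 + 0.0289 + 0.0016 + 0.0576 + 0.0361 + 0.0361 + 0.0036 + 0.0016 = 0.1704
B = 1 / 0.1704 = 5.8685
Bₛ = (B − 1)/(n − 1) = (5.8685 − 1)/(8 − 1) = 4.8685/7 = 0.6955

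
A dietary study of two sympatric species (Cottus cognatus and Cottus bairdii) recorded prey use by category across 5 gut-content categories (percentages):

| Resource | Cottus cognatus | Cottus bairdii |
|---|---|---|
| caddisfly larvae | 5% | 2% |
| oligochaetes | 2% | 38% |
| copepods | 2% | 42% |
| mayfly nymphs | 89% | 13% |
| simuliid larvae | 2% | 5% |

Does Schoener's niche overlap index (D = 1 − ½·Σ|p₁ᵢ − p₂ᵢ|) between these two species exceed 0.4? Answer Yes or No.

No

Convert percentages to proportions (divide by 100).
Σ|p₁ᵢ − p₂ᵢ| = 0.03 + 0.36 + 0.40 + 0.76 + 0.03 = 1.58
D = 1 − ½ × 1.58 = 1 − 0.790 = 0.2100
D = 0.2100 < 0.4 → No.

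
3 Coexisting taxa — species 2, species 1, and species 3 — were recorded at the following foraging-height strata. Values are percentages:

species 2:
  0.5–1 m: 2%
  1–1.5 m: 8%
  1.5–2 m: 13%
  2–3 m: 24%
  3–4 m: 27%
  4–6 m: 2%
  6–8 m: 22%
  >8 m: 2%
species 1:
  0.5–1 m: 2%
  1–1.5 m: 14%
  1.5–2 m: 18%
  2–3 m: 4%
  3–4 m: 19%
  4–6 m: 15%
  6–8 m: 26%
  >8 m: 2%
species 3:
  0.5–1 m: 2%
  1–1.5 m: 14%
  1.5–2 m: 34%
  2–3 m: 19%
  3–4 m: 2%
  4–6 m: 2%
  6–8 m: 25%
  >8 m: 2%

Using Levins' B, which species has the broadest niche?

species 1

Convert percentages to proportions (divide by 100).
Σp_2ᵢ² = 0.02² + 0.08² + 0.13² + 0.24² + 0.27² + 0.02² + 0.22² + 0.02² = 0.0004 + 0.0064 + 0.0169 + 0.0576 + 0.0729 + 0.0004 + 0.0484 + 0.0004 = 0.2034
B_2 = 1 / 0.2034 = 4.9164
Σp_1ᵢ² = 0.02² + 0.14² + 0.18² + 0.04² + 0.19² + 0.15² + 0.26² + 0.02² = 0.0004 + 0.0196 + 0.0324 + 0.0016 + 0.0361 + 0.0225 + 0.0676 + 0.0004 = 0.1806
B_1 = 1 / 0.1806 = 5.5371
Σp_3ᵢ² = 0.02² + 0.14² + 0.34² + 0.19² + 0.02² + 0.02² + 0.25² + 0.02² = 0.0004 + 0.0196 + 0.1156 + 0.0361 + 0.0004 + 0.0004 + 0.0625 + 0.0004 = 0.2354
B_3 = 1 / 0.2354 = 4.2481
Highest B → broadest niche (most generalist): species 1 (B = 5.54).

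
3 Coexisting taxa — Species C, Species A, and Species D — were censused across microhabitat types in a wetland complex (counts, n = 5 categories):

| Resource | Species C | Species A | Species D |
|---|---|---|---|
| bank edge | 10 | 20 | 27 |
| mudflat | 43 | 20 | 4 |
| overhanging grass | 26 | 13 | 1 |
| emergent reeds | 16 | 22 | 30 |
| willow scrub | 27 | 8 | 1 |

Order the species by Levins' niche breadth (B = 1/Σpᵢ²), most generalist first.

Proportions for Species C (n=122): 10/122=0.0820, 43/122=0.3525, 26/122=0.2131, 16/122=0.1311, 27/122=0.2213
Proportions for Species A (n=83): 20/83=0.2410, 20/83=0.2410, 13/83=0.1566, 22/83=0.2651, 8/83=0.0964
Proportions for Species D (n=63): 27/63=0.4286, 4/63=0.0635, 1/63=0.0159, 30/63=0.4762, 1/63=0.0159
Σp_Cᵢ² = 0.0820² + 0.3525² + 0.2131² + 0.1311² + 0.2213² = 0.006724 + 0.124256 + 0.045412 + 0.017187 + 0.048974 = 0.242553
B_C = 1 / 0.242553 = 4.1228
Σp_Aᵢ² = 0.2410² + 0.2410² + 0.1566² + 0.2651² + 0.0964² = 0.058081 + 0.058081 + 0.024524 + 0.070278 + 0.009293 = 0.220257
B_A = 1 / 0.220257 = 4.5402
Σp_Dᵢ² = 0.4286² + 0.0635² + 0.0159² + 0.4762² + 0.0159² = 0.183698 + 0.004032 + 0.000253 + 0.226766 + 0.000253 = 0.415002
B_D = 1 / 0.415002 = 2.4096
Ranking by B (broadest → narrowest): Species A (4.54) > Species C (4.12) > Species D (2.41)

Species A > Species C > Species D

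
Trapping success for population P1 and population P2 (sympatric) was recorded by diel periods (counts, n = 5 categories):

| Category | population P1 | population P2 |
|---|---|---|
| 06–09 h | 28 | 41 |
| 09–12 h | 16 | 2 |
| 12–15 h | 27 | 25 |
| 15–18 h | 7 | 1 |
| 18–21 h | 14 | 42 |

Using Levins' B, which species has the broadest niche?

population P1

Proportions for population P1 (n=92): 28/92=0.3043, 16/92=0.1739, 27/92=0.2935, 7/92=0.0761, 14/92=0.1522
Proportions for population P2 (n=111): 41/111=0.3694, 2/111=0.0180, 25/111=0.2252, 1/111=0.0090, 42/111=0.3784
Σp_P1ᵢ² = 0.3043² + 0.1739² + 0.2935² + 0.0761² + 0.1522² = 0.092598 + 0.030241 + 0.086142 + 0.005791 + 0.023165 = 0.237937
B_P1 = 1 / 0.237937 = 4.2028
Σp_P2ᵢ² = 0.3694² + 0.0180² + 0.2252² + 0.0090² + 0.3784² = 0.136456 + 0.000324 + 0.050715 + 0.000081 + 0.143187 = 0.330763
B_P2 = 1 / 0.330763 = 3.0233
Highest B → broadest niche (most generalist): population P1 (B = 4.20).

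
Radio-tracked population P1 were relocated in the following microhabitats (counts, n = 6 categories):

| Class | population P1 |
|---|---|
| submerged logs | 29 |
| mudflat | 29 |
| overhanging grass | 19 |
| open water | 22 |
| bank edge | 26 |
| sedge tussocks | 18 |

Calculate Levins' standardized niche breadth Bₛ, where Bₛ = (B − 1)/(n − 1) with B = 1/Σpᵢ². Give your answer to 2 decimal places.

0.96

Proportions for population P1 (n=143): 29/143=0.2028, 29/143=0.2028, 19/143=0.1329, 22/143=0.1538, 26/143=0.1818, 18/143=0.1259
Σpᵢ² = 0.2028² + 0.2028² + 0.1329² + 0.1538² + 0.1818² + 0.1259² = 0.041128 + 0.041128 + 0.017662 + 0.023654 + 0.033051 + 0.015851 = 0.172474
B = 1 / 0.172474 = 5.7980
Bₛ = (B − 1)/(n − 1) = (5.7980 − 1)/(6 − 1) = 4.7980/5 = 0.9596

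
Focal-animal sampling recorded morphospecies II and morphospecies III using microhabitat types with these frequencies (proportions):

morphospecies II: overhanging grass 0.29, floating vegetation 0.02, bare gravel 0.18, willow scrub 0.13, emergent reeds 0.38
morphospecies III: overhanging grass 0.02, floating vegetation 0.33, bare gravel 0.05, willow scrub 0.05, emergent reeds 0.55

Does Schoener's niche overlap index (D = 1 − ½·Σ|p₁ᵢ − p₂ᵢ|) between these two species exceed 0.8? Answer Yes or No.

Σ|p₁ᵢ − p₂ᵢ| = 0.27 + 0.31 + 0.13 + 0.08 + 0.17 = 0.96
D = 1 − ½ × 0.96 = 1 − 0.480 = 0.5200
D = 0.5200 < 0.8 → No.

No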